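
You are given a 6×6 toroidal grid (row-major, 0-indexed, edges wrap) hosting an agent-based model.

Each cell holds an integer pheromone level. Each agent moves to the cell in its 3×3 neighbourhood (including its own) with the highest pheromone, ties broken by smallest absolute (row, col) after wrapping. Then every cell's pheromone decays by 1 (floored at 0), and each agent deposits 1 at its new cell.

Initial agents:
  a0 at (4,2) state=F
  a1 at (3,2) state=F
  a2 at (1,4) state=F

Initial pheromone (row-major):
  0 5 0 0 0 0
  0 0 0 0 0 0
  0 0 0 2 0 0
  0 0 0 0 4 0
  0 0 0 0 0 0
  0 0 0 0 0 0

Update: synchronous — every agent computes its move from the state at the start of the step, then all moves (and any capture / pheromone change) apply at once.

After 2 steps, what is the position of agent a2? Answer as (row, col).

t=1: a0@(3,1) a1@(2,3) a2@(2,3) | pheromone: 0 4 0 0 0 0 / 0 0 0 0 0 0 / 0 0 0 3 0 0 / 0 1 0 0 3 0 / 0 0 0 0 0 0 / 0 0 0 0 0 0
t=2: a0@(3,1) a1@(2,3) a2@(2,3) | pheromone: 0 3 0 0 0 0 / 0 0 0 0 0 0 / 0 0 0 4 0 0 / 0 1 0 0 2 0 / 0 0 0 0 0 0 / 0 0 0 0 0 0

(2, 3)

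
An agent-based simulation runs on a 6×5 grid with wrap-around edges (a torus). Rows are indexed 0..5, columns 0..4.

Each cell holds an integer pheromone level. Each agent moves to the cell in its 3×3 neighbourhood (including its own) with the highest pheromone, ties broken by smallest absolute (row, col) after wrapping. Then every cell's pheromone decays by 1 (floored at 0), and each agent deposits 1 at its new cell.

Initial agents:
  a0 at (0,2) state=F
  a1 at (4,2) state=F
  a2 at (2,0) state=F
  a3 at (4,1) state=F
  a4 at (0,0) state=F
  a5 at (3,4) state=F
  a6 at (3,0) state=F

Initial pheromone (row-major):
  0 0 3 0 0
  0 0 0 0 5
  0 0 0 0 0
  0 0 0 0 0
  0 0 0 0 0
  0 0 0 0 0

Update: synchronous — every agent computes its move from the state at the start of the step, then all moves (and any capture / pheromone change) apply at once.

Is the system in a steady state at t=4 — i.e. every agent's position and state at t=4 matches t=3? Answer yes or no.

t=1: a0@(0,2) a1@(3,1) a2@(1,4) a3@(3,0) a4@(1,4) a5@(2,0) a6@(2,0) | pheromone: 0 0 3 0 0 / 0 0 0 0 6 / 2 0 0 0 0 / 1 1 0 0 0 / 0 0 0 0 0 / 0 0 0 0 0
t=2: a0@(0,2) a1@(2,0) a2@(1,4) a3@(2,0) a4@(1,4) a5@(1,4) a6@(1,4) | pheromone: 0 0 3 0 0 / 0 0 0 0 9 / 3 0 0 0 0 / 0 0 0 0 0 / 0 0 0 0 0 / 0 0 0 0 0
t=3: a0@(0,2) a1@(1,4) a2@(1,4) a3@(1,4) a4@(1,4) a5@(1,4) a6@(1,4) | pheromone: 0 0 3 0 0 / 0 0 0 0 14 / 2 0 0 0 0 / 0 0 0 0 0 / 0 0 0 0 0 / 0 0 0 0 0
t=4: a0@(0,2) a1@(1,4) a2@(1,4) a3@(1,4) a4@(1,4) a5@(1,4) a6@(1,4) | pheromone: 0 0 3 0 0 / 0 0 0 0 19 / 1 0 0 0 0 / 0 0 0 0 0 / 0 0 0 0 0 / 0 0 0 0 0

yes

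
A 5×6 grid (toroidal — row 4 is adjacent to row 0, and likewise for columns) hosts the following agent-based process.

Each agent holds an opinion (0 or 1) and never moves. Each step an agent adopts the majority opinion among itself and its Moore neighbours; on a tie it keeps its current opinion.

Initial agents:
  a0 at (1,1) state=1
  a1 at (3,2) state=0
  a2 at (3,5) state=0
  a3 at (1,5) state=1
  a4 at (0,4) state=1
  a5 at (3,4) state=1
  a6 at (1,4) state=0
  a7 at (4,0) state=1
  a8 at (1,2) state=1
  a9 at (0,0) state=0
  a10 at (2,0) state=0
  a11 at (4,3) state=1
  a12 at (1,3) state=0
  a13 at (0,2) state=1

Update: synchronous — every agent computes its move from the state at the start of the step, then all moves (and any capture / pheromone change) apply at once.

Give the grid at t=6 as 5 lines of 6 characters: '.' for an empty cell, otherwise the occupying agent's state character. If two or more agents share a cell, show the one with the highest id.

1.1.1.
.11100
0.....
..0.10
0..1..

t=1: a0@(1,1):1 a1@(3,2):0 a2@(3,5):0 a3@(1,5):0 a4@(0,4):1 a5@(3,4):1 a6@(1,4):0 a7@(4,0):0 a8@(1,2):1 a9@(0,0):1 a10@(2,0):0 a11@(4,3):1 a12@(1,3):1 a13@(0,2):1
t=2: (unchanged — steady state)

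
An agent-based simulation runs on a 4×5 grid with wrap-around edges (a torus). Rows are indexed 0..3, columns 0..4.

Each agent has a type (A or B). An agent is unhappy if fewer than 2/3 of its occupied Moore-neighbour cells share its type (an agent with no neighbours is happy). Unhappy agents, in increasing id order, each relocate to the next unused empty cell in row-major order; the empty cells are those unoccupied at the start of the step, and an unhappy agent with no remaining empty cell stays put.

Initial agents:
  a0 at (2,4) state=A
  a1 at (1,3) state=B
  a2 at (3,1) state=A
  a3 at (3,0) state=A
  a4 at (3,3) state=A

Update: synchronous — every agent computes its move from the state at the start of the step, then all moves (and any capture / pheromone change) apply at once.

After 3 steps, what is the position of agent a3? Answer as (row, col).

t=1: a0@(2,4):A a1@(0,0):B a2@(3,1):A a3@(3,0):A a4@(3,3):A
t=2: a0@(2,4):A a1@(0,1):B a2@(0,2):A a3@(3,0):A a4@(3,3):A
t=3: a0@(2,4):A a1@(0,0):B a2@(0,3):A a3@(0,4):A a4@(3,3):A

(0, 4)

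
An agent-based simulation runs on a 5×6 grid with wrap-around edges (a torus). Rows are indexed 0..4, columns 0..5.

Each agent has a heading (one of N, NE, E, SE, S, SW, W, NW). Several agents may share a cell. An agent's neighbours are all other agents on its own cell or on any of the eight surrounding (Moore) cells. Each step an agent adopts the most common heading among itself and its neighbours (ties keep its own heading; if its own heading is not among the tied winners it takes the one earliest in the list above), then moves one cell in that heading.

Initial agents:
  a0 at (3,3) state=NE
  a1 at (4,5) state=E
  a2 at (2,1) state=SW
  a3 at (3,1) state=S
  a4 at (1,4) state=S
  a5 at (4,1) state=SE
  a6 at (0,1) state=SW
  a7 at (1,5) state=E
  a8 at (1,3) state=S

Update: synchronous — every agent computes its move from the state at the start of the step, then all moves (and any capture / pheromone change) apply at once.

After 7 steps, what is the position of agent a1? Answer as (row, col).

t=1: a0@(2,4):NE a1@(4,0):E a2@(3,0):SW a3@(4,1):S a4@(2,4):S a5@(0,2):SE a6@(1,0):SW a7@(1,0):E a8@(2,3):S
t=2: a0@(3,4):S a1@(4,1):E a2@(4,5):SW a3@(0,1):S a4@(3,4):S a5@(1,3):SE a6@(2,5):SW a7@(1,1):E a8@(3,3):S
t=3: a0@(4,4):S a1@(4,2):E a2@(0,5):S a3@(0,2):E a4@(4,4):S a5@(2,4):SE a6@(3,5):S a7@(1,2):E a8@(4,3):S
t=4: a0@(0,4):S a1@(4,3):E a2@(1,5):S a3@(0,3):E a4@(0,4):S a5@(3,5):SE a6@(4,5):S a7@(1,3):E a8@(0,3):S
t=5: a0@(1,4):S a1@(0,3):S a2@(2,5):S a3@(0,4):E a4@(1,4):S a5@(4,0):SE a6@(0,5):S a7@(2,3):S a8@(1,3):S
t=6: a0@(2,4):S a1@(1,3):S a2@(3,5):S a3@(1,4):S a4@(2,4):S a5@(0,1):SE a6@(1,5):S a7@(3,3):S a8@(2,3):S
t=7: a0@(3,4):S a1@(2,3):S a2@(4,5):S a3@(2,4):S a4@(3,4):S a5@(1,2):SE a6@(2,5):S a7@(4,3):S a8@(3,3):S

(2, 3)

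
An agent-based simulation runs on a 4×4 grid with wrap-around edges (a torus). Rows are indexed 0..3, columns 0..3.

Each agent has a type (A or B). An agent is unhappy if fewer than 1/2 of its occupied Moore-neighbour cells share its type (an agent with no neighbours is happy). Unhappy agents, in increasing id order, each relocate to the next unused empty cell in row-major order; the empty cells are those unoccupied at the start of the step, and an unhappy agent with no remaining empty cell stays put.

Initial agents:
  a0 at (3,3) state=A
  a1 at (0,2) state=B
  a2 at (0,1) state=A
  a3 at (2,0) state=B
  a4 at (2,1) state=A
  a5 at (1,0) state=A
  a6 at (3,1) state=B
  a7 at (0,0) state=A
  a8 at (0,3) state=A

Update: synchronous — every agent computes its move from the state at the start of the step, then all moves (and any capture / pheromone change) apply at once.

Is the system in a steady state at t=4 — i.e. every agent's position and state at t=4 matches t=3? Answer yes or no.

t=1: a0@(3,3):A a1@(1,1):B a2@(0,1):A a3@(1,2):B a4@(1,3):A a5@(1,0):A a6@(2,2):B a7@(0,0):A a8@(0,3):A
t=2: a0@(3,3):A a1@(0,2):B a2@(0,1):A a3@(2,0):B a4@(1,3):A a5@(1,0):A a6@(2,2):B a7@(0,0):A a8@(0,3):A
t=3: a0@(1,1):A a1@(1,2):B a2@(0,1):A a3@(2,1):B a4@(1,3):A a5@(1,0):A a6@(2,3):B a7@(0,0):A a8@(0,3):A
t=4: a0@(1,1):A a1@(0,2):B a2@(0,1):A a3@(2,0):B a4@(1,3):A a5@(1,0):A a6@(2,2):B a7@(0,0):A a8@(0,3):A

no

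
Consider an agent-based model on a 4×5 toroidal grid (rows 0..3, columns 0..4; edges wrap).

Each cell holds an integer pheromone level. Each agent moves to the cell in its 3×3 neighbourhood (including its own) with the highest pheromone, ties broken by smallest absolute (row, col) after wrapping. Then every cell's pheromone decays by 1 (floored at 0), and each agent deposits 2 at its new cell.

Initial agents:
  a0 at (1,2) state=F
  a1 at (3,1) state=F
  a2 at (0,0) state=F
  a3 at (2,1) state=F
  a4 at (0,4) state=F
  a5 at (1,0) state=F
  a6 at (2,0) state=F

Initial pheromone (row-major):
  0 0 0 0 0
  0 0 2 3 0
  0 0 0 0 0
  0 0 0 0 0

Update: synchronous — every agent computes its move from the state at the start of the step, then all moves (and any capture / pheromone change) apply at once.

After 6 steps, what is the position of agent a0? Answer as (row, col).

t=1: a0@(1,3) a1@(0,0) a2@(0,0) a3@(1,2) a4@(1,3) a5@(0,0) a6@(1,0) | pheromone: 6 0 0 0 0 / 2 0 3 6 0 / 0 0 0 0 0 / 0 0 0 0 0
t=2: a0@(1,3) a1@(0,0) a2@(0,0) a3@(1,3) a4@(1,3) a5@(0,0) a6@(0,0) | pheromone: 13 0 0 0 0 / 1 0 2 11 0 / 0 0 0 0 0 / 0 0 0 0 0
t=3: a0@(1,3) a1@(0,0) a2@(0,0) a3@(1,3) a4@(1,3) a5@(0,0) a6@(0,0) | pheromone: 20 0 0 0 0 / 0 0 1 16 0 / 0 0 0 0 0 / 0 0 0 0 0
t=4: a0@(1,3) a1@(0,0) a2@(0,0) a3@(1,3) a4@(1,3) a5@(0,0) a6@(0,0) | pheromone: 27 0 0 0 0 / 0 0 0 21 0 / 0 0 0 0 0 / 0 0 0 0 0
t=5: a0@(1,3) a1@(0,0) a2@(0,0) a3@(1,3) a4@(1,3) a5@(0,0) a6@(0,0) | pheromone: 34 0 0 0 0 / 0 0 0 26 0 / 0 0 0 0 0 / 0 0 0 0 0
t=6: a0@(1,3) a1@(0,0) a2@(0,0) a3@(1,3) a4@(1,3) a5@(0,0) a6@(0,0) | pheromone: 41 0 0 0 0 / 0 0 0 31 0 / 0 0 0 0 0 / 0 0 0 0 0

(1, 3)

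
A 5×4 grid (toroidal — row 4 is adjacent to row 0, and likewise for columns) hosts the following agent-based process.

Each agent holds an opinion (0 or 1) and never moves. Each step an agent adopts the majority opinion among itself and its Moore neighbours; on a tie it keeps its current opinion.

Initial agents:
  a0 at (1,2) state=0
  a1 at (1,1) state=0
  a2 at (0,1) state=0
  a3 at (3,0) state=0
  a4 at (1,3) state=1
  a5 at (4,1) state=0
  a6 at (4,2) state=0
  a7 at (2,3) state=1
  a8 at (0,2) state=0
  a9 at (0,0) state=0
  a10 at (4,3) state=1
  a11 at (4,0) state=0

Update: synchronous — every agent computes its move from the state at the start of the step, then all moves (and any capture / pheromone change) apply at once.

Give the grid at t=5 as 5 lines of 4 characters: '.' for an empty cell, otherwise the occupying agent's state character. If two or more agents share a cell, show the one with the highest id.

t=1: a0@(1,2):0 a1@(1,1):0 a2@(0,1):0 a3@(3,0):0 a4@(1,3):0 a5@(4,1):0 a6@(4,2):0 a7@(2,3):1 a8@(0,2):0 a9@(0,0):0 a10@(4,3):0 a11@(4,0):0
t=2: a0@(1,2):0 a1@(1,1):0 a2@(0,1):0 a3@(3,0):0 a4@(1,3):0 a5@(4,1):0 a6@(4,2):0 a7@(2,3):0 a8@(0,2):0 a9@(0,0):0 a10@(4,3):0 a11@(4,0):0
t=3: (unchanged — steady state)

000.
.000
...0
0...
0000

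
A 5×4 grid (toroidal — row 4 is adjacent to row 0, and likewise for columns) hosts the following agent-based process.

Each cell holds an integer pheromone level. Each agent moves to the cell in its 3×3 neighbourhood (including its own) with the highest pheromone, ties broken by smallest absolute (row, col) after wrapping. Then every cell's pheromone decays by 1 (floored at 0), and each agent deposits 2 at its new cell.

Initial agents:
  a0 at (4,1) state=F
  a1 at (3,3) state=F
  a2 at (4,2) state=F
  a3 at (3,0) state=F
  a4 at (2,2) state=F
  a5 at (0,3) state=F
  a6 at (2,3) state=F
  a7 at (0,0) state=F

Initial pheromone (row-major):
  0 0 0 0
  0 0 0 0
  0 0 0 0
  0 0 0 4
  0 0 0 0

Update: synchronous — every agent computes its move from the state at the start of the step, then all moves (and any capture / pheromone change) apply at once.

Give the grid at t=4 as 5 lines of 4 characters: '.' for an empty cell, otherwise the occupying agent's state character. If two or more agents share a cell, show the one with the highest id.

t=1: a0@(0,0) a1@(3,3) a2@(3,3) a3@(3,3) a4@(3,3) a5@(0,0) a6@(3,3) a7@(0,0) | pheromone: 6 0 0 0 / 0 0 0 0 / 0 0 0 0 / 0 0 0 13 / 0 0 0 0
t=2: a0@(0,0) a1@(3,3) a2@(3,3) a3@(3,3) a4@(3,3) a5@(0,0) a6@(3,3) a7@(0,0) | pheromone: 11 0 0 0 / 0 0 0 0 / 0 0 0 0 / 0 0 0 22 / 0 0 0 0
t=3: a0@(0,0) a1@(3,3) a2@(3,3) a3@(3,3) a4@(3,3) a5@(0,0) a6@(3,3) a7@(0,0) | pheromone: 16 0 0 0 / 0 0 0 0 / 0 0 0 0 / 0 0 0 31 / 0 0 0 0
t=4: a0@(0,0) a1@(3,3) a2@(3,3) a3@(3,3) a4@(3,3) a5@(0,0) a6@(3,3) a7@(0,0) | pheromone: 21 0 0 0 / 0 0 0 0 / 0 0 0 0 / 0 0 0 40 / 0 0 0 0

F...
....
....
...F
....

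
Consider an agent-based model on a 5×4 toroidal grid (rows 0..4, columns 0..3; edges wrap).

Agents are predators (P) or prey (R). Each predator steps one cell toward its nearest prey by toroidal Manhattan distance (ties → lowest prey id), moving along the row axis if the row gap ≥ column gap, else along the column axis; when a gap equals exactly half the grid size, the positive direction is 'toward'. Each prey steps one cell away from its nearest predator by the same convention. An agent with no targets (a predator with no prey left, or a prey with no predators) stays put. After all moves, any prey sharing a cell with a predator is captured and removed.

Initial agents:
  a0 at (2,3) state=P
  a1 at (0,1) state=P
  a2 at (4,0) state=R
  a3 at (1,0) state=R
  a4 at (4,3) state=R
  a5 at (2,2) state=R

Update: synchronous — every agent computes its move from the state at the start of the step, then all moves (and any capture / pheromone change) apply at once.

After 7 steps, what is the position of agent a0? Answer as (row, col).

(0, 3)

t=1: a0@(2,2):P a1@(4,1):P a2@(3,0):R a3@(0,0):R a4@(0,3):R a5@(2,1):R
t=2: a0@(2,1):P a1@(3,1):P a2@(2,0):R a3@(1,0):R a4@(4,3):R a5@(2,0):R
t=3: a0@(2,0):P a1@(2,1):P a2@(2,3):R a3@(0,0):R a4@(4,2):R a5@(2,3):R
t=4: a0@(2,3):P a1@(2,2):P a3@(4,0):R a4@(0,2):R
t=5: a0@(3,3):P a1@(1,2):P a3@(0,0):R a4@(4,2):R
t=6: a0@(4,3):P a1@(0,2):P a3@(1,0):R
t=7: a0@(0,3):P a1@(0,3):P a3@(2,0):R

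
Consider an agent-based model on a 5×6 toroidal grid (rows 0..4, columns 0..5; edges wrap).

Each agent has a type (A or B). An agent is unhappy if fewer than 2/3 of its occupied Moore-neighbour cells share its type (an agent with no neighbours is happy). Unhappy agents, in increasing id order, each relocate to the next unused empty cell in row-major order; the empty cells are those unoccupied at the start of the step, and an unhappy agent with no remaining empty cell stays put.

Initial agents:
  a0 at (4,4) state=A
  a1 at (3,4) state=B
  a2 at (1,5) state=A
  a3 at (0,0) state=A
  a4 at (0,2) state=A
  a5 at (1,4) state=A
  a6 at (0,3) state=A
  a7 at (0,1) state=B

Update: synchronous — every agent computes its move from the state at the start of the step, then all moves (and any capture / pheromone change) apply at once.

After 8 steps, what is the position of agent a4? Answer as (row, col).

t=1: a0@(0,4):A a1@(0,5):B a2@(1,5):A a3@(1,0):A a4@(1,1):A a5@(1,4):A a6@(0,3):A a7@(1,2):B
t=2: a0@(0,4):A a1@(0,0):B a2@(1,5):A a3@(1,0):A a4@(0,1):A a5@(1,4):A a6@(0,3):A a7@(0,2):B
t=3: a0@(0,4):A a1@(0,5):B a2@(1,5):A a3@(1,0):A a4@(1,1):A a5@(1,4):A a6@(0,3):A a7@(1,2):B
t=4: a0@(0,4):A a1@(0,0):B a2@(1,5):A a3@(1,0):A a4@(0,1):A a5@(1,4):A a6@(0,3):A a7@(0,2):B
t=5: a0@(0,4):A a1@(0,5):B a2@(1,5):A a3@(1,0):A a4@(1,1):A a5@(1,4):A a6@(0,3):A a7@(1,2):B
t=6: a0@(0,4):A a1@(0,0):B a2@(1,5):A a3@(1,0):A a4@(0,1):A a5@(1,4):A a6@(0,3):A a7@(0,2):B
t=7: a0@(0,4):A a1@(0,5):B a2@(1,5):A a3@(1,0):A a4@(1,1):A a5@(1,4):A a6@(0,3):A a7@(1,2):B
t=8: a0@(0,4):A a1@(0,0):B a2@(1,5):A a3@(1,0):A a4@(0,1):A a5@(1,4):A a6@(0,3):A a7@(0,2):B

(0, 1)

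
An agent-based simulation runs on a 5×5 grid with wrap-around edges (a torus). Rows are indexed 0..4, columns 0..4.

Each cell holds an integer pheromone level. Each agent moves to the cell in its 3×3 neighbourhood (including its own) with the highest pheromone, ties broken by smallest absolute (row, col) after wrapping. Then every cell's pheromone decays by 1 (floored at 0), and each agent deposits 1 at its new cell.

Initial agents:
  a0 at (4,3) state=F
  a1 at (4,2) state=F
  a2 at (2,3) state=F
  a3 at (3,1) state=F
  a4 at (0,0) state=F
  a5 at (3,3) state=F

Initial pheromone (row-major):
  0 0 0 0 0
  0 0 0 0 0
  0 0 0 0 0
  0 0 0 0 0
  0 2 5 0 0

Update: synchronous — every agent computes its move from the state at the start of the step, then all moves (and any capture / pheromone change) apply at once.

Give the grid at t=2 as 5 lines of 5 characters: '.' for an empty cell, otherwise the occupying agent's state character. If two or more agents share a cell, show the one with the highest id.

t=1: a0@(4,2) a1@(4,2) a2@(1,2) a3@(4,2) a4@(4,1) a5@(4,2) | pheromone: 0 0 0 0 0 / 0 0 1 0 0 / 0 0 0 0 0 / 0 0 0 0 0 / 0 2 8 0 0
t=2: a0@(4,2) a1@(4,2) a2@(1,2) a3@(4,2) a4@(4,2) a5@(4,2) | pheromone: 0 0 0 0 0 / 0 0 1 0 0 / 0 0 0 0 0 / 0 0 0 0 0 / 0 1 12 0 0

.....
..F..
.....
.....
..F..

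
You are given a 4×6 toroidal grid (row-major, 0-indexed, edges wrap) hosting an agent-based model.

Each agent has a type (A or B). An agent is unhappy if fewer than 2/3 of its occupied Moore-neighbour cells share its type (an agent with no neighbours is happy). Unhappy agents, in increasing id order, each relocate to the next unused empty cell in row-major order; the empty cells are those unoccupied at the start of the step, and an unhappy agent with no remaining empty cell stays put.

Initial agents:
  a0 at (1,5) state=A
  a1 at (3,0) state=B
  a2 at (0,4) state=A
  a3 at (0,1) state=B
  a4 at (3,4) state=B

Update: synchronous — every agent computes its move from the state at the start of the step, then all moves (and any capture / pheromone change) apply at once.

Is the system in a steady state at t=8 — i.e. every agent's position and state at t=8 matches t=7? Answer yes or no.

no

t=1: a0@(1,5):A a1@(3,0):B a2@(0,0):A a3@(0,1):B a4@(0,2):B
t=2: a0@(1,5):A a1@(0,3):B a2@(0,4):A a3@(0,1):B a4@(0,2):B
t=3: a0@(1,5):A a1@(0,0):B a2@(0,5):A a3@(0,1):B a4@(0,2):B
t=4: a0@(0,3):A a1@(0,4):B a2@(1,0):A a3@(0,1):B a4@(0,2):B
t=5: a0@(0,0):A a1@(0,5):B a2@(1,1):A a3@(1,2):B a4@(1,3):B
t=6: a0@(0,1):A a1@(0,2):B a2@(0,3):A a3@(0,4):B a4@(1,3):B
t=7: a0@(0,0):A a1@(0,5):B a2@(1,0):A a3@(1,1):B a4@(1,3):B
t=8: a0@(0,1):A a1@(0,2):B a2@(0,3):A a3@(0,4):B a4@(1,3):B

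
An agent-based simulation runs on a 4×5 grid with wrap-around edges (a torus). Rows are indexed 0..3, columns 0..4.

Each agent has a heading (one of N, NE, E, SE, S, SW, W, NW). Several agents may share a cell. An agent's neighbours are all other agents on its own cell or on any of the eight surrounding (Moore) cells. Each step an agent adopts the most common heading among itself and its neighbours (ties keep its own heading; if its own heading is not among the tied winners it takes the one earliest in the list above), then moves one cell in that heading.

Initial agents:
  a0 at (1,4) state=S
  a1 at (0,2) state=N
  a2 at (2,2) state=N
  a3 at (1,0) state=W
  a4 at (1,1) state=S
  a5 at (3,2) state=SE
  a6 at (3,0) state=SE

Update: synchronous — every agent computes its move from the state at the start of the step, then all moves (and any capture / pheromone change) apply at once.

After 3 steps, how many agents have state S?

2

t=1: a0@(2,4):S a1@(3,2):N a2@(1,2):N a3@(2,0):S a4@(0,1):N a5@(2,2):N a6@(0,1):SE
t=2: a0@(3,4):S a1@(2,2):N a2@(0,2):N a3@(3,0):S a4@(3,1):N a5@(1,2):N a6@(3,1):N
t=3: a0@(0,4):S a1@(1,2):N a2@(3,2):N a3@(0,0):S a4@(2,1):N a5@(0,2):N a6@(2,1):N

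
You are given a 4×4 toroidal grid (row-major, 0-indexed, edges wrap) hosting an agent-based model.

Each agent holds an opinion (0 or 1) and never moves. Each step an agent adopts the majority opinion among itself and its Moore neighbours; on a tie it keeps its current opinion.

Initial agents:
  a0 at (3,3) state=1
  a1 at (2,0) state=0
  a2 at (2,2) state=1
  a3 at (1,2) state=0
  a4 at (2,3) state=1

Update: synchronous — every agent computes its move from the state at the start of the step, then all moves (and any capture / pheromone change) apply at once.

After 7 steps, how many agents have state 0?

t=1: a0@(3,3):1 a1@(2,0):1 a2@(2,2):1 a3@(1,2):1 a4@(2,3):1
t=2: (unchanged — steady state)

0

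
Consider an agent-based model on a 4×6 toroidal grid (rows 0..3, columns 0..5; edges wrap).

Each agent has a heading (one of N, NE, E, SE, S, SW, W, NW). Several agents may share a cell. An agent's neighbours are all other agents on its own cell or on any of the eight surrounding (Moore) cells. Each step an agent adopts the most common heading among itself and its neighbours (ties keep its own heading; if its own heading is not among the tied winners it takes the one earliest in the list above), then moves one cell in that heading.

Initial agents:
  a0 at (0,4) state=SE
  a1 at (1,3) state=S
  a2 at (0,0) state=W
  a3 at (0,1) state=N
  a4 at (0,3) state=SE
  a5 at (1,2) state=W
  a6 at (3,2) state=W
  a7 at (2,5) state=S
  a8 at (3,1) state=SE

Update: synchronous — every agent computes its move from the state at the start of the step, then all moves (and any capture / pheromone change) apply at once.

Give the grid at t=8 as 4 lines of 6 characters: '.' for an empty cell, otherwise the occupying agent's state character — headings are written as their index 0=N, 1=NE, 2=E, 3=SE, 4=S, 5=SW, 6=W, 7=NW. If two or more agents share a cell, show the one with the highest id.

....66
6....6
6.....
....66

t=1: a0@(1,5):SE a1@(2,4):SE a2@(0,5):W a3@(0,0):W a4@(1,4):SE a5@(1,1):W a6@(0,3):SE a7@(3,5):S a8@(3,0):W
t=2: a0@(2,0):SE a1@(3,5):SE a2@(0,4):W a3@(0,5):W a4@(2,5):SE a5@(1,0):W a6@(1,4):SE a7@(3,4):W a8@(3,5):W
t=3: a0@(3,1):SE a1@(3,4):W a2@(0,3):W a3@(0,4):W a4@(3,0):SE a5@(1,5):W a6@(2,5):SE a7@(3,3):W a8@(3,4):W
t=4: a0@(0,2):SE a1@(3,3):W a2@(0,2):W a3@(0,3):W a4@(0,1):SE a5@(1,4):W a6@(2,4):W a7@(3,2):W a8@(3,3):W
t=5: a0@(0,1):W a1@(3,2):W a2@(0,1):W a3@(0,2):W a4@(1,2):SE a5@(1,3):W a6@(2,3):W a7@(3,1):W a8@(3,2):W
t=6: a0@(0,0):W a1@(3,1):W a2@(0,0):W a3@(0,1):W a4@(1,1):W a5@(1,2):W a6@(2,2):W a7@(3,0):W a8@(3,1):W
t=7: a0@(0,5):W a1@(3,0):W a2@(0,5):W a3@(0,0):W a4@(1,0):W a5@(1,1):W a6@(2,1):W a7@(3,5):W a8@(3,0):W
t=8: a0@(0,4):W a1@(3,5):W a2@(0,4):W a3@(0,5):W a4@(1,5):W a5@(1,0):W a6@(2,0):W a7@(3,4):W a8@(3,5):W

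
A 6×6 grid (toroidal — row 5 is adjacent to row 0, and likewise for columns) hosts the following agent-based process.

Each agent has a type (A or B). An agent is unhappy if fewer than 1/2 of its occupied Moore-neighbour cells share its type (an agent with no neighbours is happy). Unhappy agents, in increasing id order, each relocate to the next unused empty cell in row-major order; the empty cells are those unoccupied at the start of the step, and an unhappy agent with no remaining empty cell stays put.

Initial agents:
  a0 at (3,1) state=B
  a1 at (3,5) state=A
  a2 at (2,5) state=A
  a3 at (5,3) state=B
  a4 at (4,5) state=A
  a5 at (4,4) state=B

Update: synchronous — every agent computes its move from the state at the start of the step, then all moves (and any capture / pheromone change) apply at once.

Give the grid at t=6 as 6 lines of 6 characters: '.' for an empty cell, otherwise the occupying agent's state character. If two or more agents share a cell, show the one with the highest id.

t=1: a0@(3,1):B a1@(3,5):A a2@(2,5):A a3@(5,3):B a4@(4,5):A a5@(0,0):B
t=2: (unchanged — steady state)

B.....
......
.....A
.B...A
.....A
...B..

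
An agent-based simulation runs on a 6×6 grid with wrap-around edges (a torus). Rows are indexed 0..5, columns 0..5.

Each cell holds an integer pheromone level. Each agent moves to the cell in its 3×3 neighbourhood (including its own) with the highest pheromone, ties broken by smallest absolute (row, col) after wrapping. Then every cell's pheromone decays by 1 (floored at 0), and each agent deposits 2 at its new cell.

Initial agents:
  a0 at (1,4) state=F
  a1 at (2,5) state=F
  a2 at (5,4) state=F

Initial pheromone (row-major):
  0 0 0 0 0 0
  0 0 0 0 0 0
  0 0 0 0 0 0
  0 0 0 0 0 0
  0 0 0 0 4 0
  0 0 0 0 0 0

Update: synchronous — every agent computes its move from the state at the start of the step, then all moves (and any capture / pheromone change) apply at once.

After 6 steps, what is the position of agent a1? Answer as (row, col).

(1, 0)

t=1: a0@(0,3) a1@(1,0) a2@(4,4) | pheromone: 0 0 0 2 0 0 / 2 0 0 0 0 0 / 0 0 0 0 0 0 / 0 0 0 0 0 0 / 0 0 0 0 5 0 / 0 0 0 0 0 0
t=2: a0@(0,3) a1@(1,0) a2@(4,4) | pheromone: 0 0 0 3 0 0 / 3 0 0 0 0 0 / 0 0 0 0 0 0 / 0 0 0 0 0 0 / 0 0 0 0 6 0 / 0 0 0 0 0 0
t=3: a0@(0,3) a1@(1,0) a2@(4,4) | pheromone: 0 0 0 4 0 0 / 4 0 0 0 0 0 / 0 0 0 0 0 0 / 0 0 0 0 0 0 / 0 0 0 0 7 0 / 0 0 0 0 0 0
t=4: a0@(0,3) a1@(1,0) a2@(4,4) | pheromone: 0 0 0 5 0 0 / 5 0 0 0 0 0 / 0 0 0 0 0 0 / 0 0 0 0 0 0 / 0 0 0 0 8 0 / 0 0 0 0 0 0
t=5: a0@(0,3) a1@(1,0) a2@(4,4) | pheromone: 0 0 0 6 0 0 / 6 0 0 0 0 0 / 0 0 0 0 0 0 / 0 0 0 0 0 0 / 0 0 0 0 9 0 / 0 0 0 0 0 0
t=6: a0@(0,3) a1@(1,0) a2@(4,4) | pheromone: 0 0 0 7 0 0 / 7 0 0 0 0 0 / 0 0 0 0 0 0 / 0 0 0 0 0 0 / 0 0 0 0 10 0 / 0 0 0 0 0 0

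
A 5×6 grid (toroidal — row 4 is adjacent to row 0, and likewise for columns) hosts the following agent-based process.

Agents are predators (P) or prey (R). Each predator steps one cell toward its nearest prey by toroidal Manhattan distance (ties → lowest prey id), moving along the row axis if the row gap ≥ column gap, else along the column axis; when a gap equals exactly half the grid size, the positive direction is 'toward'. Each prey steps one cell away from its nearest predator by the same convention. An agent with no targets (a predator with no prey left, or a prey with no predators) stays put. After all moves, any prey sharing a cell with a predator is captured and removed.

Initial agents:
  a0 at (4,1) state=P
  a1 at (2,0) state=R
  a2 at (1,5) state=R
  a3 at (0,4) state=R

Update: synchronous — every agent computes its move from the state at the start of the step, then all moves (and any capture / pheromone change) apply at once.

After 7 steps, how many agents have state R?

t=1: a0@(3,1):P a1@(1,0):R a2@(2,5):R a3@(0,3):R
t=2: a0@(2,1):P a1@(0,0):R a2@(2,4):R a3@(1,3):R
t=3: a0@(1,1):P a1@(4,0):R a2@(2,3):R a3@(1,4):R
t=4: a0@(0,1):P a1@(3,0):R a2@(2,4):R a3@(1,3):R
t=5: a0@(4,1):P a1@(2,0):R a2@(2,3):R a3@(1,4):R
t=6: a0@(3,1):P a1@(1,0):R a2@(1,3):R a3@(1,3):R
t=7: a0@(2,1):P a1@(0,0):R a2@(0,3):R a3@(0,3):R

3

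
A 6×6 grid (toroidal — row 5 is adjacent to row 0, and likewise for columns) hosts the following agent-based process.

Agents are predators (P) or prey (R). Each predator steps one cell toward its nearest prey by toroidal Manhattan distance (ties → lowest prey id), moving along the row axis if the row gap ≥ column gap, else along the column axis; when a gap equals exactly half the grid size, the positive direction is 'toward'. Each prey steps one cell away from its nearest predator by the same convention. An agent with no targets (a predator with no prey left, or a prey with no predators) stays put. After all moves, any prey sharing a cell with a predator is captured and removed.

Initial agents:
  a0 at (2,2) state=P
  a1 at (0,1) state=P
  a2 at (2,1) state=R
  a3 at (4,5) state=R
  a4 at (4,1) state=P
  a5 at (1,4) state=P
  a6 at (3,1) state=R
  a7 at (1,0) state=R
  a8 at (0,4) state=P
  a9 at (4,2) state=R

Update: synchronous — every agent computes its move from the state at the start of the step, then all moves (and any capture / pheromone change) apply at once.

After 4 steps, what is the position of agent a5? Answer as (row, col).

(2, 5)

t=1: a0@(2,1):P a1@(1,1):P a2@(2,0):R a3@(4,4):R a4@(3,1):P a5@(1,5):P a7@(2,0):R a8@(5,4):P a9@(4,3):R
t=2: a0@(2,0):P a1@(2,1):P a3@(3,4):R a4@(2,1):P a5@(2,5):P a8@(4,4):P a9@(3,3):R
t=3: a0@(2,5):P a1@(2,2):P a3@(2,4):R a4@(2,2):P a5@(3,5):P a8@(3,4):P a9@(2,3):R
t=4: a0@(2,4):P a1@(2,3):P a4@(2,3):P a5@(2,5):P a8@(2,4):P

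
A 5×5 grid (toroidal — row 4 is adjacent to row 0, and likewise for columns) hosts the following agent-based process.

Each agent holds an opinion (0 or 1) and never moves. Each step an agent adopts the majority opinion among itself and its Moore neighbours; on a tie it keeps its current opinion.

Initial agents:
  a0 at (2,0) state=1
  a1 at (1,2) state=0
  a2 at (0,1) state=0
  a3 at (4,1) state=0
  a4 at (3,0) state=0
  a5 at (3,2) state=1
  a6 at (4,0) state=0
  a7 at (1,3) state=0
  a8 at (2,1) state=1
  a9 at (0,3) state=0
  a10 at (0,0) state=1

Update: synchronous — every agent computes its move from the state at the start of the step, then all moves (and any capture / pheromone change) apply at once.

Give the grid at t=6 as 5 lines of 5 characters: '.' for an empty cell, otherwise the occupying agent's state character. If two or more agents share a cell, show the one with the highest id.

00.0.
..00.
11...
0.1..
00...

t=1: a0@(2,0):1 a1@(1,2):0 a2@(0,1):0 a3@(4,1):0 a4@(3,0):0 a5@(3,2):1 a6@(4,0):0 a7@(1,3):0 a8@(2,1):1 a9@(0,3):0 a10@(0,0):0
t=2: (unchanged — steady state)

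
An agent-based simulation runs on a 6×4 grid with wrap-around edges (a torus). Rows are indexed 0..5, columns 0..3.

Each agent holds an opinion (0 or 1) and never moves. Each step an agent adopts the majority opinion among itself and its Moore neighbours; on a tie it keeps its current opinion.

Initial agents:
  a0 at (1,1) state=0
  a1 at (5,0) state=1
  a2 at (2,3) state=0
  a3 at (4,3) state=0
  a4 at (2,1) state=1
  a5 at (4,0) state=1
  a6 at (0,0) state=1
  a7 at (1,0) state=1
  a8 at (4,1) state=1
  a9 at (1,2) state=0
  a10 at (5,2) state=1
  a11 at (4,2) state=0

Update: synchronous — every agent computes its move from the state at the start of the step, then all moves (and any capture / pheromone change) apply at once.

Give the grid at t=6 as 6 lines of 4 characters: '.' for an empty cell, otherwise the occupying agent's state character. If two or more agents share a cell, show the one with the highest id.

1...
110.
.1.0
....
1111
1.1.

t=1: a0@(1,1):1 a1@(5,0):1 a2@(2,3):0 a3@(4,3):1 a4@(2,1):1 a5@(4,0):1 a6@(0,0):1 a7@(1,0):1 a8@(4,1):1 a9@(1,2):0 a10@(5,2):1 a11@(4,2):0
t=2: a0@(1,1):1 a1@(5,0):1 a2@(2,3):0 a3@(4,3):1 a4@(2,1):1 a5@(4,0):1 a6@(0,0):1 a7@(1,0):1 a8@(4,1):1 a9@(1,2):0 a10@(5,2):1 a11@(4,2):1
t=3: (unchanged — steady state)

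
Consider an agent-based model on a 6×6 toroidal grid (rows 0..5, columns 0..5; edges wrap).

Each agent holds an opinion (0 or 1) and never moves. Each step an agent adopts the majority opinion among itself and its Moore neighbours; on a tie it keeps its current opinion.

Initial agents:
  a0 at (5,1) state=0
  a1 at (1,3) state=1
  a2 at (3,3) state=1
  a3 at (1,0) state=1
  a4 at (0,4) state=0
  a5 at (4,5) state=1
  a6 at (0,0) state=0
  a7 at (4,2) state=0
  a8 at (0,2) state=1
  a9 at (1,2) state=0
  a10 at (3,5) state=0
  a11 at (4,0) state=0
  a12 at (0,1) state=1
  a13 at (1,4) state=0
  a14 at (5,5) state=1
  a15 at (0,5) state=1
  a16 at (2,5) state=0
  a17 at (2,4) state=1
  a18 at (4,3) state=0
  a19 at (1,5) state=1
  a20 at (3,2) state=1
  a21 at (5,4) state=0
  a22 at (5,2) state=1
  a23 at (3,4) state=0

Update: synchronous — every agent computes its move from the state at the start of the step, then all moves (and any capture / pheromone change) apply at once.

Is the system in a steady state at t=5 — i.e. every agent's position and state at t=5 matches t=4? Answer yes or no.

no

t=1: a0@(5,1):0 a1@(1,3):1 a2@(3,3):1 a3@(1,0):1 a4@(0,4):1 a5@(4,5):0 a6@(0,0):1 a7@(4,2):0 a8@(0,2):1 a9@(1,2):1 a10@(3,5):0 a11@(4,0):0 a12@(0,1):1 a13@(1,4):1 a14@(5,5):0 a15@(0,5):1 a16@(2,5):0 a17@(2,4):1 a18@(4,3):0 a19@(1,5):1 a20@(3,2):1 a21@(5,4):0 a22@(5,2):1 a23@(3,4):0
t=2: a0@(5,1):1 a1@(1,3):1 a2@(3,3):1 a3@(1,0):1 a4@(0,4):1 a5@(4,5):0 a6@(0,0):1 a7@(4,2):0 a8@(0,2):1 a9@(1,2):1 a10@(3,5):0 a11@(4,0):0 a12@(0,1):1 a13@(1,4):1 a14@(5,5):0 a15@(0,5):1 a16@(2,5):1 a17@(2,4):1 a18@(4,3):0 a19@(1,5):1 a20@(3,2):1 a21@(5,4):0 a22@(5,2):1 a23@(3,4):0
t=3: a0@(5,1):1 a1@(1,3):1 a2@(3,3):1 a3@(1,0):1 a4@(0,4):1 a5@(4,5):0 a6@(0,0):1 a7@(4,2):1 a8@(0,2):1 a9@(1,2):1 a10@(3,5):0 a11@(4,0):0 a12@(0,1):1 a13@(1,4):1 a14@(5,5):0 a15@(0,5):1 a16@(2,5):1 a17@(2,4):1 a18@(4,3):0 a19@(1,5):1 a20@(3,2):1 a21@(5,4):0 a22@(5,2):1 a23@(3,4):0
t=4: a0@(5,1):1 a1@(1,3):1 a2@(3,3):1 a3@(1,0):1 a4@(0,4):1 a5@(4,5):0 a6@(0,0):1 a7@(4,2):1 a8@(0,2):1 a9@(1,2):1 a10@(3,5):0 a11@(4,0):0 a12@(0,1):1 a13@(1,4):1 a14@(5,5):0 a15@(0,5):1 a16@(2,5):1 a17@(2,4):1 a18@(4,3):1 a19@(1,5):1 a20@(3,2):1 a21@(5,4):0 a22@(5,2):1 a23@(3,4):0
t=5: a0@(5,1):1 a1@(1,3):1 a2@(3,3):1 a3@(1,0):1 a4@(0,4):1 a5@(4,5):0 a6@(0,0):1 a7@(4,2):1 a8@(0,2):1 a9@(1,2):1 a10@(3,5):0 a11@(4,0):0 a12@(0,1):1 a13@(1,4):1 a14@(5,5):0 a15@(0,5):1 a16@(2,5):1 a17@(2,4):1 a18@(4,3):1 a19@(1,5):1 a20@(3,2):1 a21@(5,4):0 a22@(5,2):1 a23@(3,4):1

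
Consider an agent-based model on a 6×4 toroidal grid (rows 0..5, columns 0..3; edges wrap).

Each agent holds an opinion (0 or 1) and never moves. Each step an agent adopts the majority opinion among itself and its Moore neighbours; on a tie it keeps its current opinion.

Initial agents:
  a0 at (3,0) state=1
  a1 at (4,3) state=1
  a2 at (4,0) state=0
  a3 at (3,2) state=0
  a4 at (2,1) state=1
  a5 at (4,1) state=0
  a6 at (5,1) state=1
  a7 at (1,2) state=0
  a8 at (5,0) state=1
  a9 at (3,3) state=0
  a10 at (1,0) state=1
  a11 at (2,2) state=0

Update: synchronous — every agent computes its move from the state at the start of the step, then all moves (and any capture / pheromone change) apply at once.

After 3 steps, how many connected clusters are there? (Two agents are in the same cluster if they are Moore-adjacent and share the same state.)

2

t=1: a0@(3,0):1 a1@(4,3):1 a2@(4,0):1 a3@(3,2):0 a4@(2,1):1 a5@(4,1):0 a6@(5,1):1 a7@(1,2):0 a8@(5,0):1 a9@(3,3):0 a10@(1,0):1 a11@(2,2):0
t=2: a0@(3,0):1 a1@(4,3):1 a2@(4,0):1 a3@(3,2):0 a4@(2,1):1 a5@(4,1):1 a6@(5,1):1 a7@(1,2):0 a8@(5,0):1 a9@(3,3):0 a10@(1,0):1 a11@(2,2):0
t=3: (unchanged — steady state)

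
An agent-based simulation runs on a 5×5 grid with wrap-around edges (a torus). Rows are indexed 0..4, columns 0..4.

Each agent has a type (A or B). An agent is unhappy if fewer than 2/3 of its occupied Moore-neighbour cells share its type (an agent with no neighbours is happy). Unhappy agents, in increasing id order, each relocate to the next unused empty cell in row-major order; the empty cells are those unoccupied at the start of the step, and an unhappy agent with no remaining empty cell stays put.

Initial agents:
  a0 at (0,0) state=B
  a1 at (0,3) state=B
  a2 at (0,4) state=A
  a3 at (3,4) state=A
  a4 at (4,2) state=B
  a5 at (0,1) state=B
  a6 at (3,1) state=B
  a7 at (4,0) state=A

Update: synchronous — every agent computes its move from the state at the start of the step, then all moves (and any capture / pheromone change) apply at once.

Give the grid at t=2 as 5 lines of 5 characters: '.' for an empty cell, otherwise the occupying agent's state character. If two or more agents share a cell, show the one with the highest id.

BB.BA
....B
A....
....A
..B..

t=1: a0@(0,2):B a1@(1,0):B a2@(1,1):A a3@(3,4):A a4@(4,2):B a5@(0,1):B a6@(1,2):B a7@(1,3):A
t=2: a0@(0,0):B a1@(0,3):B a2@(0,4):A a3@(3,4):A a4@(4,2):B a5@(0,1):B a6@(1,4):B a7@(2,0):A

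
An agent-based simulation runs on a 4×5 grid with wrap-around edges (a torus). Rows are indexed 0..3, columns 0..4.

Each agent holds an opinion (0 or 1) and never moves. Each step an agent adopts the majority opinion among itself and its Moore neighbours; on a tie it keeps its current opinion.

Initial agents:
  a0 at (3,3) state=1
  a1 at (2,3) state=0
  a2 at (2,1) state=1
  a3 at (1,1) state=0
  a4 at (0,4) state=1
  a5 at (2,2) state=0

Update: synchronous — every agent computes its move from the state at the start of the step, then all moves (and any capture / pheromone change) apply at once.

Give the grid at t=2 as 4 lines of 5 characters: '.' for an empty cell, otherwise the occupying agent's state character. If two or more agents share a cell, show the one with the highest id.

....1
.0...
.000.
...1.

t=1: a0@(3,3):1 a1@(2,3):0 a2@(2,1):0 a3@(1,1):0 a4@(0,4):1 a5@(2,2):0
t=2: (unchanged — steady state)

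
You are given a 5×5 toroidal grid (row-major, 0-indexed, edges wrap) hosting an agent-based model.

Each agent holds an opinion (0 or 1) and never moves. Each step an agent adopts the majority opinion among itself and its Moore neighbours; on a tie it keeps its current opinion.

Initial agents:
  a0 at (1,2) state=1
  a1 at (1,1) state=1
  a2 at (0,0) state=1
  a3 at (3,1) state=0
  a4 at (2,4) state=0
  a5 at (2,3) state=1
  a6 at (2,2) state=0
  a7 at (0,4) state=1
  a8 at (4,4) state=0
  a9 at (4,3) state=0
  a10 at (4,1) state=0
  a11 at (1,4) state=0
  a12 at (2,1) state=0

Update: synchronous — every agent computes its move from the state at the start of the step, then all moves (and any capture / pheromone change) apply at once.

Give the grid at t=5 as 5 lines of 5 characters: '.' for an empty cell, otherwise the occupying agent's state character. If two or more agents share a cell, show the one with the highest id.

t=1: a0@(1,2):1 a1@(1,1):1 a2@(0,0):1 a3@(3,1):0 a4@(2,4):0 a5@(2,3):0 a6@(2,2):0 a7@(0,4):0 a8@(4,4):0 a9@(4,3):0 a10@(4,1):0 a11@(1,4):1 a12@(2,1):0
t=2: a0@(1,2):0 a1@(1,1):1 a2@(0,0):1 a3@(3,1):0 a4@(2,4):0 a5@(2,3):0 a6@(2,2):0 a7@(0,4):0 a8@(4,4):0 a9@(4,3):0 a10@(4,1):0 a11@(1,4):0 a12@(2,1):0
t=3: a0@(1,2):0 a1@(1,1):0 a2@(0,0):0 a3@(3,1):0 a4@(2,4):0 a5@(2,3):0 a6@(2,2):0 a7@(0,4):0 a8@(4,4):0 a9@(4,3):0 a10@(4,1):0 a11@(1,4):0 a12@(2,1):0
t=4: (unchanged — steady state)

0...0
.00.0
.0000
.0...
.0.00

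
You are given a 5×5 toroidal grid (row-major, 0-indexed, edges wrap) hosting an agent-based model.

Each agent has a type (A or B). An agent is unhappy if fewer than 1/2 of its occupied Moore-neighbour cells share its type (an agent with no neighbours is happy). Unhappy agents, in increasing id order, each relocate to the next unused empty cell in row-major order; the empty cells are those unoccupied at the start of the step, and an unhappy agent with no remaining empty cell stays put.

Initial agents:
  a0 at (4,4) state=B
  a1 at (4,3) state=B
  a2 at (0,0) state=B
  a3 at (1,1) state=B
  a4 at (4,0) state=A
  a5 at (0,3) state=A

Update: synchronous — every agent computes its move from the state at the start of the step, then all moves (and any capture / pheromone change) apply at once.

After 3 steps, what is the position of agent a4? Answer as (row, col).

t=1: a0@(4,4):B a1@(4,3):B a2@(0,0):B a3@(1,1):B a4@(0,1):A a5@(0,2):A
t=2: a0@(4,4):B a1@(4,3):B a2@(0,0):B a3@(0,3):B a4@(0,4):A a5@(1,0):A
t=3: a0@(4,4):B a1@(4,3):B a2@(0,1):B a3@(0,3):B a4@(0,2):A a5@(1,0):A

(0, 2)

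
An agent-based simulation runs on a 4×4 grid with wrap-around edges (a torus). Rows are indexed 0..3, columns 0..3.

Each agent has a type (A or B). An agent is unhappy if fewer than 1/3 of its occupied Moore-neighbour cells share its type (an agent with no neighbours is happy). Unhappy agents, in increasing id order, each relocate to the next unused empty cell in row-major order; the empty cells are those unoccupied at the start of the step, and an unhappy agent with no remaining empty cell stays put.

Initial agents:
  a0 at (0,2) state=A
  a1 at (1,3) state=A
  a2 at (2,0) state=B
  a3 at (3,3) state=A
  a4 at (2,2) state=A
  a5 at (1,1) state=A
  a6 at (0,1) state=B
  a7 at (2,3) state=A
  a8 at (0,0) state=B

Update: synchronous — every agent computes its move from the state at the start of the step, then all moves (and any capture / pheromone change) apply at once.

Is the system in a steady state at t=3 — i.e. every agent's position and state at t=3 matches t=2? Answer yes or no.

yes

t=1: a0@(0,2):A a1@(1,3):A a2@(0,3):B a3@(3,3):A a4@(2,2):A a5@(1,1):A a6@(0,1):B a7@(2,3):A a8@(1,0):B
t=2: a0@(0,2):A a1@(1,3):A a2@(0,0):B a3@(3,3):A a4@(2,2):A a5@(1,1):A a6@(0,1):B a7@(2,3):A a8@(1,0):B
t=3: (unchanged — steady state)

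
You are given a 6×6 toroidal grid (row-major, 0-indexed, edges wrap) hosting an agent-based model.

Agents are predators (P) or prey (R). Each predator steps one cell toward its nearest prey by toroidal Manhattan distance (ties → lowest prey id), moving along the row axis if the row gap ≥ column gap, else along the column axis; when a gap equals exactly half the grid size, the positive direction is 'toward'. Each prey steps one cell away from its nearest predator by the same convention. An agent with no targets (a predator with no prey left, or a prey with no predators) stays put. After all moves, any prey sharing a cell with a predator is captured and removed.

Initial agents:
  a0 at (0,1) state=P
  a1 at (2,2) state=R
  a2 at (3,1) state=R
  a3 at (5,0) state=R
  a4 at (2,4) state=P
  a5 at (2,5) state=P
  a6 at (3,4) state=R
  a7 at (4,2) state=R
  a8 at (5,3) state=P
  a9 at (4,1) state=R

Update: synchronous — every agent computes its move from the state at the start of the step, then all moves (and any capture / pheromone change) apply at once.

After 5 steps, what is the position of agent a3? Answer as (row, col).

(0, 0)

t=1: a0@(5,1):P a1@(2,1):R a2@(2,1):R a3@(4,0):R a4@(3,4):P a5@(3,5):P a6@(4,4):R a7@(3,2):R a8@(4,3):P a9@(3,1):R
t=2: a0@(4,1):P a1@(1,1):R a2@(1,1):R a3@(3,0):R a4@(4,4):P a5@(4,5):P a6@(5,4):R a7@(3,1):R a8@(4,4):P a9@(2,1):R
t=3: a0@(3,1):P a1@(0,1):R a2@(0,1):R a3@(2,0):R a4@(5,4):P a5@(3,5):P a6@(0,4):R a7@(2,1):R a8@(5,4):P a9@(1,1):R
t=4: a0@(2,1):P a1@(5,1):R a2@(5,1):R a3@(1,0):R a4@(0,4):P a5@(2,5):P a6@(1,4):R a7@(1,1):R a8@(0,4):P a9@(0,1):R
t=5: a0@(1,1):P a1@(4,1):R a2@(4,1):R a3@(0,0):R a4@(1,4):P a5@(1,5):P a6@(2,4):R a7@(0,1):R a8@(1,4):P a9@(5,1):R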